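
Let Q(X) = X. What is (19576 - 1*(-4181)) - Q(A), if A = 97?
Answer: 23660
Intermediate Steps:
(19576 - 1*(-4181)) - Q(A) = (19576 - 1*(-4181)) - 1*97 = (19576 + 4181) - 97 = 23757 - 97 = 23660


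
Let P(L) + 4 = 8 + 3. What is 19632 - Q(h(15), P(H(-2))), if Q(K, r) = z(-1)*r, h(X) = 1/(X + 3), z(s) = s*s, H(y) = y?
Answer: 19625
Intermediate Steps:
P(L) = 7 (P(L) = -4 + (8 + 3) = -4 + 11 = 7)
z(s) = s²
h(X) = 1/(3 + X)
Q(K, r) = r (Q(K, r) = (-1)²*r = 1*r = r)
19632 - Q(h(15), P(H(-2))) = 19632 - 1*7 = 19632 - 7 = 19625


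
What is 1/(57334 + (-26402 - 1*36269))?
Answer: -1/5337 ≈ -0.00018737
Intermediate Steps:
1/(57334 + (-26402 - 1*36269)) = 1/(57334 + (-26402 - 36269)) = 1/(57334 - 62671) = 1/(-5337) = -1/5337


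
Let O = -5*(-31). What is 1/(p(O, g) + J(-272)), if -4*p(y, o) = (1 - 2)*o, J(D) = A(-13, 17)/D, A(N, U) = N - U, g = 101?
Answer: 136/3449 ≈ 0.039432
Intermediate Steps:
O = 155
J(D) = -30/D (J(D) = (-13 - 1*17)/D = (-13 - 17)/D = -30/D)
p(y, o) = o/4 (p(y, o) = -(1 - 2)*o/4 = -(-1)*o/4 = o/4)
1/(p(O, g) + J(-272)) = 1/((1/4)*101 - 30/(-272)) = 1/(101/4 - 30*(-1/272)) = 1/(101/4 + 15/136) = 1/(3449/136) = 136/3449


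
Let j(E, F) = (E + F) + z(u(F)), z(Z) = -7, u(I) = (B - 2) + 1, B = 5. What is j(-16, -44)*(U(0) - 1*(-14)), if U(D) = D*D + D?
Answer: -938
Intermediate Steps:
u(I) = 4 (u(I) = (5 - 2) + 1 = 3 + 1 = 4)
U(D) = D + D² (U(D) = D² + D = D + D²)
j(E, F) = -7 + E + F (j(E, F) = (E + F) - 7 = -7 + E + F)
j(-16, -44)*(U(0) - 1*(-14)) = (-7 - 16 - 44)*(0*(1 + 0) - 1*(-14)) = -67*(0*1 + 14) = -67*(0 + 14) = -67*14 = -938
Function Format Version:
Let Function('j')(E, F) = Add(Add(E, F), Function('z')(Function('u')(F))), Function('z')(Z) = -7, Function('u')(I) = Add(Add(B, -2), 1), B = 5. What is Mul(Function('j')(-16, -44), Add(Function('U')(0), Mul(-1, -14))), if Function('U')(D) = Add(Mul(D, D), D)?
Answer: -938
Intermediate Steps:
Function('u')(I) = 4 (Function('u')(I) = Add(Add(5, -2), 1) = Add(3, 1) = 4)
Function('U')(D) = Add(D, Pow(D, 2)) (Function('U')(D) = Add(Pow(D, 2), D) = Add(D, Pow(D, 2)))
Function('j')(E, F) = Add(-7, E, F) (Function('j')(E, F) = Add(Add(E, F), -7) = Add(-7, E, F))
Mul(Function('j')(-16, -44), Add(Function('U')(0), Mul(-1, -14))) = Mul(Add(-7, -16, -44), Add(Mul(0, Add(1, 0)), Mul(-1, -14))) = Mul(-67, Add(Mul(0, 1), 14)) = Mul(-67, Add(0, 14)) = Mul(-67, 14) = -938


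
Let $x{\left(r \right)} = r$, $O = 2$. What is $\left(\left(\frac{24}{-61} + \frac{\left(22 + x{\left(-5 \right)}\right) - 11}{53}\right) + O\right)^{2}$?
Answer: $\frac{30913600}{10452289} \approx 2.9576$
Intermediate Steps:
$\left(\left(\frac{24}{-61} + \frac{\left(22 + x{\left(-5 \right)}\right) - 11}{53}\right) + O\right)^{2} = \left(\left(\frac{24}{-61} + \frac{\left(22 - 5\right) - 11}{53}\right) + 2\right)^{2} = \left(\left(24 \left(- \frac{1}{61}\right) + \left(17 - 11\right) \frac{1}{53}\right) + 2\right)^{2} = \left(\left(- \frac{24}{61} + 6 \cdot \frac{1}{53}\right) + 2\right)^{2} = \left(\left(- \frac{24}{61} + \frac{6}{53}\right) + 2\right)^{2} = \left(- \frac{906}{3233} + 2\right)^{2} = \left(\frac{5560}{3233}\right)^{2} = \frac{30913600}{10452289}$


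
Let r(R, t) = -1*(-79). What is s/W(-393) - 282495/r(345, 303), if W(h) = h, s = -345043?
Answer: -83762138/31047 ≈ -2697.9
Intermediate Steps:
r(R, t) = 79
s/W(-393) - 282495/r(345, 303) = -345043/(-393) - 282495/79 = -345043*(-1/393) - 282495*1/79 = 345043/393 - 282495/79 = -83762138/31047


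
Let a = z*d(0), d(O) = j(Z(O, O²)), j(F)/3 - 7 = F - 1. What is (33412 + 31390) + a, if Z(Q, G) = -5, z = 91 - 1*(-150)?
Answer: 65525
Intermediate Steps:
z = 241 (z = 91 + 150 = 241)
j(F) = 18 + 3*F (j(F) = 21 + 3*(F - 1) = 21 + 3*(-1 + F) = 21 + (-3 + 3*F) = 18 + 3*F)
d(O) = 3 (d(O) = 18 + 3*(-5) = 18 - 15 = 3)
a = 723 (a = 241*3 = 723)
(33412 + 31390) + a = (33412 + 31390) + 723 = 64802 + 723 = 65525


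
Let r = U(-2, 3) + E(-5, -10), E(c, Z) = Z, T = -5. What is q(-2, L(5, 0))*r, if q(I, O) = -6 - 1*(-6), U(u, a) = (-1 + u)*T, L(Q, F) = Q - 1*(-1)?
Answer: 0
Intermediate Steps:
L(Q, F) = 1 + Q (L(Q, F) = Q + 1 = 1 + Q)
U(u, a) = 5 - 5*u (U(u, a) = (-1 + u)*(-5) = 5 - 5*u)
q(I, O) = 0 (q(I, O) = -6 + 6 = 0)
r = 5 (r = (5 - 5*(-2)) - 10 = (5 + 10) - 10 = 15 - 10 = 5)
q(-2, L(5, 0))*r = 0*5 = 0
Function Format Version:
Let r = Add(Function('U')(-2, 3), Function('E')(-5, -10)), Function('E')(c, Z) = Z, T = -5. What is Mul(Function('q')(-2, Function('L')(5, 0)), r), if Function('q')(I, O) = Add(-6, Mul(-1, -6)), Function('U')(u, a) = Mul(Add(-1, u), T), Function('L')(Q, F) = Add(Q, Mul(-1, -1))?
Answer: 0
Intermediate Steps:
Function('L')(Q, F) = Add(1, Q) (Function('L')(Q, F) = Add(Q, 1) = Add(1, Q))
Function('U')(u, a) = Add(5, Mul(-5, u)) (Function('U')(u, a) = Mul(Add(-1, u), -5) = Add(5, Mul(-5, u)))
Function('q')(I, O) = 0 (Function('q')(I, O) = Add(-6, 6) = 0)
r = 5 (r = Add(Add(5, Mul(-5, -2)), -10) = Add(Add(5, 10), -10) = Add(15, -10) = 5)
Mul(Function('q')(-2, Function('L')(5, 0)), r) = Mul(0, 5) = 0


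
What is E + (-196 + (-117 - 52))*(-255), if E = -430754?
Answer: -337679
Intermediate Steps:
E + (-196 + (-117 - 52))*(-255) = -430754 + (-196 + (-117 - 52))*(-255) = -430754 + (-196 - 169)*(-255) = -430754 - 365*(-255) = -430754 + 93075 = -337679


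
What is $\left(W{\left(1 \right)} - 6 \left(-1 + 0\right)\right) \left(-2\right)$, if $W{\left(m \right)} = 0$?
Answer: $-12$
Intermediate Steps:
$\left(W{\left(1 \right)} - 6 \left(-1 + 0\right)\right) \left(-2\right) = \left(0 - 6 \left(-1 + 0\right)\right) \left(-2\right) = \left(0 - -6\right) \left(-2\right) = \left(0 + 6\right) \left(-2\right) = 6 \left(-2\right) = -12$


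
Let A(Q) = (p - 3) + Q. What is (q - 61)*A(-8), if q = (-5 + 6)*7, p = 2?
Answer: 486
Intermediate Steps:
A(Q) = -1 + Q (A(Q) = (2 - 3) + Q = -1 + Q)
q = 7 (q = 1*7 = 7)
(q - 61)*A(-8) = (7 - 61)*(-1 - 8) = -54*(-9) = 486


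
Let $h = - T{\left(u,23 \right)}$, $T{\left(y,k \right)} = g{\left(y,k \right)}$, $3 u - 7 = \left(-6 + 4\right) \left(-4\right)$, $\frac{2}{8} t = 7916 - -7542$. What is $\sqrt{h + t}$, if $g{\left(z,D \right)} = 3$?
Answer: $\sqrt{61829} \approx 248.65$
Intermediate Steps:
$t = 61832$ ($t = 4 \left(7916 - -7542\right) = 4 \left(7916 + 7542\right) = 4 \cdot 15458 = 61832$)
$u = 5$ ($u = \frac{7}{3} + \frac{\left(-6 + 4\right) \left(-4\right)}{3} = \frac{7}{3} + \frac{\left(-2\right) \left(-4\right)}{3} = \frac{7}{3} + \frac{1}{3} \cdot 8 = \frac{7}{3} + \frac{8}{3} = 5$)
$T{\left(y,k \right)} = 3$
$h = -3$ ($h = \left(-1\right) 3 = -3$)
$\sqrt{h + t} = \sqrt{-3 + 61832} = \sqrt{61829}$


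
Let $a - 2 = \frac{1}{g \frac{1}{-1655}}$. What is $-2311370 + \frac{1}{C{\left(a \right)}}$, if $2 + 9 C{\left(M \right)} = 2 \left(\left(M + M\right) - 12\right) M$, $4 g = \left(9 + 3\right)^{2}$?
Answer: $- \frac{6580861008614}{2847169} \approx -2.3114 \cdot 10^{6}$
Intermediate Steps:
$g = 36$ ($g = \frac{\left(9 + 3\right)^{2}}{4} = \frac{12^{2}}{4} = \frac{1}{4} \cdot 144 = 36$)
$a = - \frac{1583}{36}$ ($a = 2 + \frac{1}{36 \frac{1}{-1655}} = 2 + \frac{1}{36 \left(- \frac{1}{1655}\right)} = 2 + \frac{1}{- \frac{36}{1655}} = 2 - \frac{1655}{36} = - \frac{1583}{36} \approx -43.972$)
$C{\left(M \right)} = - \frac{2}{9} + \frac{M \left(-24 + 4 M\right)}{9}$ ($C{\left(M \right)} = - \frac{2}{9} + \frac{2 \left(\left(M + M\right) - 12\right) M}{9} = - \frac{2}{9} + \frac{2 \left(2 M - 12\right) M}{9} = - \frac{2}{9} + \frac{2 \left(-12 + 2 M\right) M}{9} = - \frac{2}{9} + \frac{\left(-24 + 4 M\right) M}{9} = - \frac{2}{9} + \frac{M \left(-24 + 4 M\right)}{9}$)
$-2311370 + \frac{1}{C{\left(a \right)}} = -2311370 + \frac{1}{- \frac{2}{9} - - \frac{3166}{27} + \frac{4 \left(- \frac{1583}{36}\right)^{2}}{9}} = -2311370 + \frac{1}{- \frac{2}{9} + \frac{3166}{27} + \frac{4}{9} \cdot \frac{2505889}{1296}} = -2311370 + \frac{1}{- \frac{2}{9} + \frac{3166}{27} + \frac{2505889}{2916}} = -2311370 + \frac{1}{\frac{2847169}{2916}} = -2311370 + \frac{2916}{2847169} = - \frac{6580861008614}{2847169}$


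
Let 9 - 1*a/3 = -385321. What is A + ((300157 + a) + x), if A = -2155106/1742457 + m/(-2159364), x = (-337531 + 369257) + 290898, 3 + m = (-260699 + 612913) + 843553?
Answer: 557732925132029548/313549909779 ≈ 1.7788e+6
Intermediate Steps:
a = 1155990 (a = 27 - 3*(-385321) = 27 + 1155963 = 1155990)
m = 1195764 (m = -3 + ((-260699 + 612913) + 843553) = -3 + (352214 + 843553) = -3 + 1195767 = 1195764)
x = 322624 (x = 31726 + 290898 = 322624)
A = -561435472061/313549909779 (A = -2155106/1742457 + 1195764/(-2159364) = -2155106*1/1742457 + 1195764*(-1/2159364) = -2155106/1742457 - 99647/179947 = -561435472061/313549909779 ≈ -1.7906)
A + ((300157 + a) + x) = -561435472061/313549909779 + ((300157 + 1155990) + 322624) = -561435472061/313549909779 + (1456147 + 322624) = -561435472061/313549909779 + 1778771 = 557732925132029548/313549909779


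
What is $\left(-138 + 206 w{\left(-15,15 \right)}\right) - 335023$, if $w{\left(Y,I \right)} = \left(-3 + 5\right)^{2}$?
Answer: $-334337$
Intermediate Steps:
$w{\left(Y,I \right)} = 4$ ($w{\left(Y,I \right)} = 2^{2} = 4$)
$\left(-138 + 206 w{\left(-15,15 \right)}\right) - 335023 = \left(-138 + 206 \cdot 4\right) - 335023 = \left(-138 + 824\right) - 335023 = 686 - 335023 = -334337$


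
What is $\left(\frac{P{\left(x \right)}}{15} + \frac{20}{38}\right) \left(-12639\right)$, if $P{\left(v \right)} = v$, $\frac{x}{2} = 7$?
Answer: $- \frac{1752608}{95} \approx -18449.0$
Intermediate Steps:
$x = 14$ ($x = 2 \cdot 7 = 14$)
$\left(\frac{P{\left(x \right)}}{15} + \frac{20}{38}\right) \left(-12639\right) = \left(\frac{14}{15} + \frac{20}{38}\right) \left(-12639\right) = \left(14 \cdot \frac{1}{15} + 20 \cdot \frac{1}{38}\right) \left(-12639\right) = \left(\frac{14}{15} + \frac{10}{19}\right) \left(-12639\right) = \frac{416}{285} \left(-12639\right) = - \frac{1752608}{95}$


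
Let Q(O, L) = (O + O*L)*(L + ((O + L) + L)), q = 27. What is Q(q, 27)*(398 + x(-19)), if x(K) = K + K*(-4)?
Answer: 37149840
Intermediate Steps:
x(K) = -3*K (x(K) = K - 4*K = -3*K)
Q(O, L) = (O + 3*L)*(O + L*O) (Q(O, L) = (O + L*O)*(L + ((L + O) + L)) = (O + L*O)*(L + (O + 2*L)) = (O + L*O)*(O + 3*L) = (O + 3*L)*(O + L*O))
Q(q, 27)*(398 + x(-19)) = (27*(27 + 3*27 + 3*27**2 + 27*27))*(398 - 3*(-19)) = (27*(27 + 81 + 3*729 + 729))*(398 + 57) = (27*(27 + 81 + 2187 + 729))*455 = (27*3024)*455 = 81648*455 = 37149840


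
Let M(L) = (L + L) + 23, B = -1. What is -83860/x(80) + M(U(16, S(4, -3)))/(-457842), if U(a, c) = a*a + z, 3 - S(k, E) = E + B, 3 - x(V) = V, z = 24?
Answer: 498630977/457842 ≈ 1089.1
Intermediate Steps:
x(V) = 3 - V
S(k, E) = 4 - E (S(k, E) = 3 - (E - 1) = 3 - (-1 + E) = 3 + (1 - E) = 4 - E)
U(a, c) = 24 + a² (U(a, c) = a*a + 24 = a² + 24 = 24 + a²)
M(L) = 23 + 2*L (M(L) = 2*L + 23 = 23 + 2*L)
-83860/x(80) + M(U(16, S(4, -3)))/(-457842) = -83860/(3 - 1*80) + (23 + 2*(24 + 16²))/(-457842) = -83860/(3 - 80) + (23 + 2*(24 + 256))*(-1/457842) = -83860/(-77) + (23 + 2*280)*(-1/457842) = -83860*(-1/77) + (23 + 560)*(-1/457842) = 11980/11 + 583*(-1/457842) = 11980/11 - 53/41622 = 498630977/457842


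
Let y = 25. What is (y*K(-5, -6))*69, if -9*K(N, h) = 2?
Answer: -1150/3 ≈ -383.33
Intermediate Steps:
K(N, h) = -2/9 (K(N, h) = -⅑*2 = -2/9)
(y*K(-5, -6))*69 = (25*(-2/9))*69 = -50/9*69 = -1150/3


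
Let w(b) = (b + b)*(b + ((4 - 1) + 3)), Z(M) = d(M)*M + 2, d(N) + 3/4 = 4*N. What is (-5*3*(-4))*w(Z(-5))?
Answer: 2836215/2 ≈ 1.4181e+6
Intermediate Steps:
d(N) = -¾ + 4*N
Z(M) = 2 + M*(-¾ + 4*M) (Z(M) = (-¾ + 4*M)*M + 2 = M*(-¾ + 4*M) + 2 = 2 + M*(-¾ + 4*M))
w(b) = 2*b*(6 + b) (w(b) = (2*b)*(b + (3 + 3)) = (2*b)*(b + 6) = (2*b)*(6 + b) = 2*b*(6 + b))
(-5*3*(-4))*w(Z(-5)) = (-5*3*(-4))*(2*(2 + (¼)*(-5)*(-3 + 16*(-5)))*(6 + (2 + (¼)*(-5)*(-3 + 16*(-5))))) = (-15*(-4))*(2*(2 + (¼)*(-5)*(-3 - 80))*(6 + (2 + (¼)*(-5)*(-3 - 80)))) = 60*(2*(2 + (¼)*(-5)*(-83))*(6 + (2 + (¼)*(-5)*(-83)))) = 60*(2*(2 + 415/4)*(6 + (2 + 415/4))) = 60*(2*(423/4)*(6 + 423/4)) = 60*(2*(423/4)*(447/4)) = 60*(189081/8) = 2836215/2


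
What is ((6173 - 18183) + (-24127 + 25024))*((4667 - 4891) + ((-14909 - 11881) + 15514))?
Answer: 127799500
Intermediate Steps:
((6173 - 18183) + (-24127 + 25024))*((4667 - 4891) + ((-14909 - 11881) + 15514)) = (-12010 + 897)*(-224 + (-26790 + 15514)) = -11113*(-224 - 11276) = -11113*(-11500) = 127799500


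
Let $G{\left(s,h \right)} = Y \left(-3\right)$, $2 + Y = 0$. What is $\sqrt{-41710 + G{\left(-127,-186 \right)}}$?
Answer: $2 i \sqrt{10426} \approx 204.22 i$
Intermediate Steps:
$Y = -2$ ($Y = -2 + 0 = -2$)
$G{\left(s,h \right)} = 6$ ($G{\left(s,h \right)} = \left(-2\right) \left(-3\right) = 6$)
$\sqrt{-41710 + G{\left(-127,-186 \right)}} = \sqrt{-41710 + 6} = \sqrt{-41704} = 2 i \sqrt{10426}$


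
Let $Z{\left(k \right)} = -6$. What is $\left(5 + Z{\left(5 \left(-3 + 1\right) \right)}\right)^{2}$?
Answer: $1$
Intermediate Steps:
$\left(5 + Z{\left(5 \left(-3 + 1\right) \right)}\right)^{2} = \left(5 - 6\right)^{2} = \left(-1\right)^{2} = 1$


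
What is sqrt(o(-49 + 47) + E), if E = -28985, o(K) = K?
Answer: I*sqrt(28987) ≈ 170.26*I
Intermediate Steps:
sqrt(o(-49 + 47) + E) = sqrt((-49 + 47) - 28985) = sqrt(-2 - 28985) = sqrt(-28987) = I*sqrt(28987)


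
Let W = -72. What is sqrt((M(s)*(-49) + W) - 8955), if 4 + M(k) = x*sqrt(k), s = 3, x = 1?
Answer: sqrt(-8831 - 49*sqrt(3)) ≈ 94.424*I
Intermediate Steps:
M(k) = -4 + sqrt(k) (M(k) = -4 + 1*sqrt(k) = -4 + sqrt(k))
sqrt((M(s)*(-49) + W) - 8955) = sqrt(((-4 + sqrt(3))*(-49) - 72) - 8955) = sqrt(((196 - 49*sqrt(3)) - 72) - 8955) = sqrt((124 - 49*sqrt(3)) - 8955) = sqrt(-8831 - 49*sqrt(3))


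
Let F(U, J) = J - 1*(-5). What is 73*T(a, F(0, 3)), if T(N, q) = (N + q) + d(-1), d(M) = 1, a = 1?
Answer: 730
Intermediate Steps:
F(U, J) = 5 + J (F(U, J) = J + 5 = 5 + J)
T(N, q) = 1 + N + q (T(N, q) = (N + q) + 1 = 1 + N + q)
73*T(a, F(0, 3)) = 73*(1 + 1 + (5 + 3)) = 73*(1 + 1 + 8) = 73*10 = 730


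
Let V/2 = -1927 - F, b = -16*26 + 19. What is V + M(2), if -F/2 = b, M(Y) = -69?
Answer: -5511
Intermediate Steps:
b = -397 (b = -416 + 19 = -397)
F = 794 (F = -2*(-397) = 794)
V = -5442 (V = 2*(-1927 - 1*794) = 2*(-1927 - 794) = 2*(-2721) = -5442)
V + M(2) = -5442 - 69 = -5511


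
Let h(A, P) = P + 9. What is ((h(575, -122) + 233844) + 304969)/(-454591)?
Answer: -538700/454591 ≈ -1.1850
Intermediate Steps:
h(A, P) = 9 + P
((h(575, -122) + 233844) + 304969)/(-454591) = (((9 - 122) + 233844) + 304969)/(-454591) = ((-113 + 233844) + 304969)*(-1/454591) = (233731 + 304969)*(-1/454591) = 538700*(-1/454591) = -538700/454591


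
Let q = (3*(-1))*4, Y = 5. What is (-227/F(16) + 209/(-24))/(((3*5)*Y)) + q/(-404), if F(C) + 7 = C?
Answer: -230543/545400 ≈ -0.42270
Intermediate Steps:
F(C) = -7 + C
q = -12 (q = -3*4 = -12)
(-227/F(16) + 209/(-24))/(((3*5)*Y)) + q/(-404) = (-227/(-7 + 16) + 209/(-24))/(((3*5)*5)) - 12/(-404) = (-227/9 + 209*(-1/24))/((15*5)) - 12*(-1/404) = (-227*1/9 - 209/24)/75 + 3/101 = (-227/9 - 209/24)*(1/75) + 3/101 = -2443/72*1/75 + 3/101 = -2443/5400 + 3/101 = -230543/545400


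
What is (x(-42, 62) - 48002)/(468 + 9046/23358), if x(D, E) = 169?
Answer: -558641607/5470295 ≈ -102.12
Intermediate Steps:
(x(-42, 62) - 48002)/(468 + 9046/23358) = (169 - 48002)/(468 + 9046/23358) = -47833/(468 + 9046*(1/23358)) = -47833/(468 + 4523/11679) = -47833/5470295/11679 = -47833*11679/5470295 = -558641607/5470295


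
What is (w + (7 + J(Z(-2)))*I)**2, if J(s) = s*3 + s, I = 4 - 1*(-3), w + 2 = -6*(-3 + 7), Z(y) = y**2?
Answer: 18225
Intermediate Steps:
w = -26 (w = -2 - 6*(-3 + 7) = -2 - 6*4 = -2 - 24 = -26)
I = 7 (I = 4 + 3 = 7)
J(s) = 4*s (J(s) = 3*s + s = 4*s)
(w + (7 + J(Z(-2)))*I)**2 = (-26 + (7 + 4*(-2)**2)*7)**2 = (-26 + (7 + 4*4)*7)**2 = (-26 + (7 + 16)*7)**2 = (-26 + 23*7)**2 = (-26 + 161)**2 = 135**2 = 18225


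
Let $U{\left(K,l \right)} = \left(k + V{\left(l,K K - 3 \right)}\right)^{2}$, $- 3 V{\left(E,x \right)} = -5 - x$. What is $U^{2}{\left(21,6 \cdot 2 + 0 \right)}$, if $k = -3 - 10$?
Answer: $\frac{26639462656}{81} \approx 3.2888 \cdot 10^{8}$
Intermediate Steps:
$V{\left(E,x \right)} = \frac{5}{3} + \frac{x}{3}$ ($V{\left(E,x \right)} = - \frac{-5 - x}{3} = \frac{5}{3} + \frac{x}{3}$)
$k = -13$ ($k = -3 - 10 = -13$)
$U{\left(K,l \right)} = \left(- \frac{37}{3} + \frac{K^{2}}{3}\right)^{2}$ ($U{\left(K,l \right)} = \left(-13 + \left(\frac{5}{3} + \frac{K K - 3}{3}\right)\right)^{2} = \left(-13 + \left(\frac{5}{3} + \frac{K^{2} - 3}{3}\right)\right)^{2} = \left(-13 + \left(\frac{5}{3} + \frac{-3 + K^{2}}{3}\right)\right)^{2} = \left(-13 + \left(\frac{5}{3} + \left(-1 + \frac{K^{2}}{3}\right)\right)\right)^{2} = \left(-13 + \left(\frac{2}{3} + \frac{K^{2}}{3}\right)\right)^{2} = \left(- \frac{37}{3} + \frac{K^{2}}{3}\right)^{2}$)
$U^{2}{\left(21,6 \cdot 2 + 0 \right)} = \left(\frac{\left(-37 + 21^{2}\right)^{2}}{9}\right)^{2} = \left(\frac{\left(-37 + 441\right)^{2}}{9}\right)^{2} = \left(\frac{404^{2}}{9}\right)^{2} = \left(\frac{1}{9} \cdot 163216\right)^{2} = \left(\frac{163216}{9}\right)^{2} = \frac{26639462656}{81}$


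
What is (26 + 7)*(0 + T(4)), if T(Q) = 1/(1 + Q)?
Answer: 33/5 ≈ 6.6000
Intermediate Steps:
(26 + 7)*(0 + T(4)) = (26 + 7)*(0 + 1/(1 + 4)) = 33*(0 + 1/5) = 33*(0 + ⅕) = 33*(⅕) = 33/5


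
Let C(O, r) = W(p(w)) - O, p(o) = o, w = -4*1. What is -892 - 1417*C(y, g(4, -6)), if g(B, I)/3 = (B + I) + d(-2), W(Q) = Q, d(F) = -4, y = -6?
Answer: -3726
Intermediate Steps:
w = -4
g(B, I) = -12 + 3*B + 3*I (g(B, I) = 3*((B + I) - 4) = 3*(-4 + B + I) = -12 + 3*B + 3*I)
C(O, r) = -4 - O
-892 - 1417*C(y, g(4, -6)) = -892 - 1417*(-4 - 1*(-6)) = -892 - 1417*(-4 + 6) = -892 - 1417*2 = -892 - 2834 = -3726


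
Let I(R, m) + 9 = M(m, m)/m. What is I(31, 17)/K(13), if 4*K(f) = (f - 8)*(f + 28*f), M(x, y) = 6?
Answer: -588/32045 ≈ -0.018349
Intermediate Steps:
K(f) = 29*f*(-8 + f)/4 (K(f) = ((f - 8)*(f + 28*f))/4 = ((-8 + f)*(29*f))/4 = (29*f*(-8 + f))/4 = 29*f*(-8 + f)/4)
I(R, m) = -9 + 6/m
I(31, 17)/K(13) = (-9 + 6/17)/(((29/4)*13*(-8 + 13))) = (-9 + 6*(1/17))/(((29/4)*13*5)) = (-9 + 6/17)/(1885/4) = -147/17*4/1885 = -588/32045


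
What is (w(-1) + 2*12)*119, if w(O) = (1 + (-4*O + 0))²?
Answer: 5831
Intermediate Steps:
w(O) = (1 - 4*O)²
(w(-1) + 2*12)*119 = ((-1 + 4*(-1))² + 2*12)*119 = ((-1 - 4)² + 24)*119 = ((-5)² + 24)*119 = (25 + 24)*119 = 49*119 = 5831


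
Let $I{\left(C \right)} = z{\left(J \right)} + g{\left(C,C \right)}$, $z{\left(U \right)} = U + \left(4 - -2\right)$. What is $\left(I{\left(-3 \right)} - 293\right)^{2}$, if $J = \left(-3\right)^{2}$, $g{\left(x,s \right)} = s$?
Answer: $78961$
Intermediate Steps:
$J = 9$
$z{\left(U \right)} = 6 + U$ ($z{\left(U \right)} = U + \left(4 + 2\right) = U + 6 = 6 + U$)
$I{\left(C \right)} = 15 + C$ ($I{\left(C \right)} = \left(6 + 9\right) + C = 15 + C$)
$\left(I{\left(-3 \right)} - 293\right)^{2} = \left(\left(15 - 3\right) - 293\right)^{2} = \left(12 - 293\right)^{2} = \left(-281\right)^{2} = 78961$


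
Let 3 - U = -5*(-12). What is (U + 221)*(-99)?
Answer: -16236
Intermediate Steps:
U = -57 (U = 3 - (-5)*(-12) = 3 - 1*60 = 3 - 60 = -57)
(U + 221)*(-99) = (-57 + 221)*(-99) = 164*(-99) = -16236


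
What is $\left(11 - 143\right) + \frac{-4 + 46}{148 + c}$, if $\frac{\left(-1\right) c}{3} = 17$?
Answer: $- \frac{12762}{97} \approx -131.57$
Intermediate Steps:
$c = -51$ ($c = \left(-3\right) 17 = -51$)
$\left(11 - 143\right) + \frac{-4 + 46}{148 + c} = \left(11 - 143\right) + \frac{-4 + 46}{148 - 51} = -132 + \frac{42}{97} = - \frac{12762}{97}$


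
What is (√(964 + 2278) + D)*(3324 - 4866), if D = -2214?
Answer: 3413988 - 1542*√3242 ≈ 3.3262e+6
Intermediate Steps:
(√(964 + 2278) + D)*(3324 - 4866) = (√(964 + 2278) - 2214)*(3324 - 4866) = (√3242 - 2214)*(-1542) = (-2214 + √3242)*(-1542) = 3413988 - 1542*√3242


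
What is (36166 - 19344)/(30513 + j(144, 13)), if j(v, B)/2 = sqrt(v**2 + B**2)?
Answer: 39483822/71612273 - 2588*sqrt(20905)/71612273 ≈ 0.54613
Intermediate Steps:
j(v, B) = 2*sqrt(B**2 + v**2) (j(v, B) = 2*sqrt(v**2 + B**2) = 2*sqrt(B**2 + v**2))
(36166 - 19344)/(30513 + j(144, 13)) = (36166 - 19344)/(30513 + 2*sqrt(13**2 + 144**2)) = 16822/(30513 + 2*sqrt(169 + 20736)) = 16822/(30513 + 2*sqrt(20905))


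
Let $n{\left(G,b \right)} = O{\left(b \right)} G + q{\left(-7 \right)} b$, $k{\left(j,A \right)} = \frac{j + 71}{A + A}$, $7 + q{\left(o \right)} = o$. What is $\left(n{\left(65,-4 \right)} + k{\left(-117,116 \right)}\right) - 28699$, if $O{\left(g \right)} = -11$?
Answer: $- \frac{3405551}{116} \approx -29358.0$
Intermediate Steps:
$q{\left(o \right)} = -7 + o$
$k{\left(j,A \right)} = \frac{71 + j}{2 A}$
$n{\left(G,b \right)} = - 14 b - 11 G$ ($n{\left(G,b \right)} = - 11 G + \left(-7 - 7\right) b = - 11 G - 14 b = - 14 b - 11 G$)
$\left(n{\left(65,-4 \right)} + k{\left(-117,116 \right)}\right) - 28699 = \left(\left(\left(-14\right) \left(-4\right) - 715\right) + \frac{71 - 117}{2 \cdot 116}\right) - 28699 = \left(\left(56 - 715\right) + \frac{1}{2} \cdot \frac{1}{116} \left(-46\right)\right) - 28699 = \left(-659 - \frac{23}{116}\right) - 28699 = - \frac{76467}{116} - 28699 = - \frac{3405551}{116}$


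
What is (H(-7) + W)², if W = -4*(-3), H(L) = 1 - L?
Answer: 400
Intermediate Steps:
W = 12
(H(-7) + W)² = ((1 - 1*(-7)) + 12)² = ((1 + 7) + 12)² = (8 + 12)² = 20² = 400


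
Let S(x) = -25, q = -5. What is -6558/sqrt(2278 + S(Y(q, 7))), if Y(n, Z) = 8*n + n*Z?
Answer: -2186*sqrt(2253)/751 ≈ -138.16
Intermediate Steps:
Y(n, Z) = 8*n + Z*n
-6558/sqrt(2278 + S(Y(q, 7))) = -6558/sqrt(2278 - 25) = -6558*sqrt(2253)/2253 = -2186*sqrt(2253)/751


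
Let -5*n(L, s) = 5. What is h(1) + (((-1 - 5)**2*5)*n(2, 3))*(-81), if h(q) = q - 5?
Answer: 14576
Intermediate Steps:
n(L, s) = -1 (n(L, s) = -1/5*5 = -1)
h(q) = -5 + q
h(1) + (((-1 - 5)**2*5)*n(2, 3))*(-81) = (-5 + 1) + (((-1 - 5)**2*5)*(-1))*(-81) = -4 + (((-6)**2*5)*(-1))*(-81) = -4 + ((36*5)*(-1))*(-81) = -4 + (180*(-1))*(-81) = -4 - 180*(-81) = -4 + 14580 = 14576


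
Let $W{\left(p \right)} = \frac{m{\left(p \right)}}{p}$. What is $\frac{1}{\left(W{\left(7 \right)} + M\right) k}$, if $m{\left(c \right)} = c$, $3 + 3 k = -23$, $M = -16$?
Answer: $\frac{1}{130} \approx 0.0076923$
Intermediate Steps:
$k = - \frac{26}{3}$ ($k = -1 + \frac{1}{3} \left(-23\right) = -1 - \frac{23}{3} = - \frac{26}{3} \approx -8.6667$)
$W{\left(p \right)} = 1$ ($W{\left(p \right)} = \frac{p}{p} = 1$)
$\frac{1}{\left(W{\left(7 \right)} + M\right) k} = \frac{1}{\left(1 - 16\right) \left(- \frac{26}{3}\right)} = \frac{1}{\left(-15\right) \left(- \frac{26}{3}\right)} = \frac{1}{130}$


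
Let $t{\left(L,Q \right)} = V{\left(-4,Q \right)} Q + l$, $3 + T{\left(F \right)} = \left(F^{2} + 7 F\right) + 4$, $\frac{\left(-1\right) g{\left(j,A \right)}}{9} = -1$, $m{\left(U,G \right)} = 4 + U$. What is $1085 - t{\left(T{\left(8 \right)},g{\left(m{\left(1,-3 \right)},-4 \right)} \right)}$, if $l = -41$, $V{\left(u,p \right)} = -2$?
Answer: $1144$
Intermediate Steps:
$g{\left(j,A \right)} = 9$ ($g{\left(j,A \right)} = \left(-9\right) \left(-1\right) = 9$)
$T{\left(F \right)} = 1 + F^{2} + 7 F$ ($T{\left(F \right)} = -3 + \left(\left(F^{2} + 7 F\right) + 4\right) = -3 + \left(4 + F^{2} + 7 F\right) = 1 + F^{2} + 7 F$)
$t{\left(L,Q \right)} = -41 - 2 Q$ ($t{\left(L,Q \right)} = - 2 Q - 41 = -41 - 2 Q$)
$1085 - t{\left(T{\left(8 \right)},g{\left(m{\left(1,-3 \right)},-4 \right)} \right)} = 1085 - \left(-41 - 18\right) = 1085 - -59 = 1085 + 59 = 1144$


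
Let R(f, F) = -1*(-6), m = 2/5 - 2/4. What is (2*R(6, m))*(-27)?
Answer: -324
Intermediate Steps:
m = -⅒ (m = 2*(⅕) - 2*¼ = ⅖ - ½ = -⅒ ≈ -0.10000)
R(f, F) = 6
(2*R(6, m))*(-27) = (2*6)*(-27) = 12*(-27) = -324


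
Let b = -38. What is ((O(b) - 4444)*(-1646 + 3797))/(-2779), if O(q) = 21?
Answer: 9513873/2779 ≈ 3423.5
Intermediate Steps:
((O(b) - 4444)*(-1646 + 3797))/(-2779) = ((21 - 4444)*(-1646 + 3797))/(-2779) = -4423*2151*(-1/2779) = -9513873*(-1/2779) = 9513873/2779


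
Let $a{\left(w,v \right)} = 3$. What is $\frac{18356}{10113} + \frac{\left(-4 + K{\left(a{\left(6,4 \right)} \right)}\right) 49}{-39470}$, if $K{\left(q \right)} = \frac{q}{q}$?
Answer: $\frac{725997931}{399160110} \approx 1.8188$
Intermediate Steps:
$K{\left(q \right)} = 1$
$\frac{18356}{10113} + \frac{\left(-4 + K{\left(a{\left(6,4 \right)} \right)}\right) 49}{-39470} = \frac{18356}{10113} + \frac{\left(-4 + 1\right) 49}{-39470} = 18356 \cdot \frac{1}{10113} + \left(-3\right) 49 \left(- \frac{1}{39470}\right) = \frac{18356}{10113} - - \frac{147}{39470} = \frac{18356}{10113} + \frac{147}{39470} = \frac{725997931}{399160110}$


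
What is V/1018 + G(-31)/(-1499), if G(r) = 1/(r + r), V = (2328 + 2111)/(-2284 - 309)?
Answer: -102478027/61331505553 ≈ -0.0016709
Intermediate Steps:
V = -4439/2593 (V = 4439/(-2593) = 4439*(-1/2593) = -4439/2593 ≈ -1.7119)
G(r) = 1/(2*r)
V/1018 + G(-31)/(-1499) = -4439/2593/1018 + ((1/2)/(-31))/(-1499) = -4439/2593*1/1018 + ((1/2)*(-1/31))*(-1/1499) = -4439/2639674 - 1/62*(-1/1499) = -4439/2639674 + 1/92938 = -102478027/61331505553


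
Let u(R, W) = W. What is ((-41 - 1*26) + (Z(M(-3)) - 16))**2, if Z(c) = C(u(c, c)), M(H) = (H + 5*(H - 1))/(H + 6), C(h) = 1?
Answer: 6724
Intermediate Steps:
M(H) = (-5 + 6*H)/(6 + H) (M(H) = (H + 5*(-1 + H))/(6 + H) = (H + (-5 + 5*H))/(6 + H) = (-5 + 6*H)/(6 + H))
Z(c) = 1
((-41 - 1*26) + (Z(M(-3)) - 16))**2 = ((-41 - 1*26) + (1 - 16))**2 = ((-41 - 26) - 15)**2 = (-67 - 15)**2 = (-82)**2 = 6724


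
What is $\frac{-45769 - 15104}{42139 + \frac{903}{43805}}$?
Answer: $- \frac{2666541765}{1845899798} \approx -1.4446$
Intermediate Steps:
$\frac{-45769 - 15104}{42139 + \frac{903}{43805}} = - \frac{60873}{42139 + 903 \cdot \frac{1}{43805}} = - \frac{60873}{42139 + \frac{903}{43805}} = - \frac{60873}{\frac{1845899798}{43805}} = \left(-60873\right) \frac{43805}{1845899798} = - \frac{2666541765}{1845899798}$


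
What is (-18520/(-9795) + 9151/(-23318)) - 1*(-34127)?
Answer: 1558988506237/45679962 ≈ 34129.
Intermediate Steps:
(-18520/(-9795) + 9151/(-23318)) - 1*(-34127) = (-18520*(-1/9795) + 9151*(-1/23318)) + 34127 = (3704/1959 - 9151/23318) + 34127 = 68443063/45679962 + 34127 = 1558988506237/45679962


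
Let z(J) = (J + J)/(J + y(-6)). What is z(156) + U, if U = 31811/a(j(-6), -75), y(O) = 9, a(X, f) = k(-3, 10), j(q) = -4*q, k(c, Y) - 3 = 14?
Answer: 1751373/935 ≈ 1873.1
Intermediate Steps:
k(c, Y) = 17 (k(c, Y) = 3 + 14 = 17)
a(X, f) = 17
U = 31811/17 ≈ 1871.2
z(J) = 2*J/(9 + J) (z(J) = (J + J)/(J + 9) = (2*J)/(9 + J) = 2*J/(9 + J))
z(156) + U = 2*156/(9 + 156) + 31811/17 = 2*156/165 + 31811/17 = 2*156*(1/165) + 31811/17 = 104/55 + 31811/17 = 1751373/935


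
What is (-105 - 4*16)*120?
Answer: -20280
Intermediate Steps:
(-105 - 4*16)*120 = (-105 - 64)*120 = -169*120 = -20280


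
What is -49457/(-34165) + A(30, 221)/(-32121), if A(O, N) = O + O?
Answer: 528852799/365804655 ≈ 1.4457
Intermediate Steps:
A(O, N) = 2*O
-49457/(-34165) + A(30, 221)/(-32121) = -49457/(-34165) + (2*30)/(-32121) = -49457*(-1/34165) + 60*(-1/32121) = 49457/34165 - 20/10707 = 528852799/365804655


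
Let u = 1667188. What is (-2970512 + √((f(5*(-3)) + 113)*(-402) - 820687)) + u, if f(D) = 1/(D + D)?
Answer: -1303324 + I*√21652490/5 ≈ -1.3033e+6 + 930.64*I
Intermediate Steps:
f(D) = 1/(2*D)
(-2970512 + √((f(5*(-3)) + 113)*(-402) - 820687)) + u = (-2970512 + √((1/(2*((5*(-3)))) + 113)*(-402) - 820687)) + 1667188 = (-2970512 + √(((½)/(-15) + 113)*(-402) - 820687)) + 1667188 = (-2970512 + √(((½)*(-1/15) + 113)*(-402) - 820687)) + 1667188 = (-2970512 + √((-1/30 + 113)*(-402) - 820687)) + 1667188 = (-2970512 + √((3389/30)*(-402) - 820687)) + 1667188 = (-2970512 + √(-227063/5 - 820687)) + 1667188 = (-2970512 + √(-4330498/5)) + 1667188 = (-2970512 + I*√21652490/5) + 1667188 = -1303324 + I*√21652490/5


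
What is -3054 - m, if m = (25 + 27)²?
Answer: -5758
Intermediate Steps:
m = 2704 (m = 52² = 2704)
-3054 - m = -3054 - 1*2704 = -3054 - 2704 = -5758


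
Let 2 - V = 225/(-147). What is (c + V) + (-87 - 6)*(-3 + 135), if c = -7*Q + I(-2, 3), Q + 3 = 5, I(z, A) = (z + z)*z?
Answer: -601645/49 ≈ -12278.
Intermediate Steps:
I(z, A) = 2*z**2 (I(z, A) = (2*z)*z = 2*z**2)
V = 173/49 (V = 2 - 225/(-147) = 2 - 225*(-1)/147 = 2 - 1*(-75/49) = 2 + 75/49 = 173/49 ≈ 3.5306)
Q = 2 (Q = -3 + 5 = 2)
c = -6 (c = -7*2 + 2*(-2)**2 = -14 + 2*4 = -14 + 8 = -6)
(c + V) + (-87 - 6)*(-3 + 135) = (-6 + 173/49) + (-87 - 6)*(-3 + 135) = -121/49 - 93*132 = -121/49 - 12276 = -601645/49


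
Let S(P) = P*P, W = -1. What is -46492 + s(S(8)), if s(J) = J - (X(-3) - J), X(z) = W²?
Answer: -46365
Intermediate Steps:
X(z) = 1 (X(z) = (-1)² = 1)
S(P) = P²
s(J) = -1 + 2*J (s(J) = J - (1 - J) = J + (-1 + J) = -1 + 2*J)
-46492 + s(S(8)) = -46492 + (-1 + 2*8²) = -46492 + (-1 + 2*64) = -46492 + (-1 + 128) = -46492 + 127 = -46365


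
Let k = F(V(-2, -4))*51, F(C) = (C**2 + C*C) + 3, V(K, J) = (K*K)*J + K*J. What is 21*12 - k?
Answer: -6429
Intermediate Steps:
V(K, J) = J*K + J*K**2 (V(K, J) = K**2*J + J*K = J*K**2 + J*K = J*K + J*K**2)
F(C) = 3 + 2*C**2 (F(C) = (C**2 + C**2) + 3 = 2*C**2 + 3 = 3 + 2*C**2)
k = 6681 (k = (3 + 2*(-4*(-2)*(1 - 2))**2)*51 = (3 + 2*(-4*(-2)*(-1))**2)*51 = (3 + 2*(-8)**2)*51 = (3 + 2*64)*51 = (3 + 128)*51 = 131*51 = 6681)
21*12 - k = 21*12 - 1*6681 = 252 - 6681 = -6429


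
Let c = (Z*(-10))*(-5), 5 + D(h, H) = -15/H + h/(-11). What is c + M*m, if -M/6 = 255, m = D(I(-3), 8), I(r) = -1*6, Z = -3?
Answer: 419505/44 ≈ 9534.2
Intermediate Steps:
I(r) = -6
D(h, H) = -5 - 15/H - h/11 (D(h, H) = -5 + (-15/H + h/(-11)) = -5 + (-15/H + h*(-1/11)) = -5 + (-15/H - h/11) = -5 - 15/H - h/11)
m = -557/88 (m = -5 - 15/8 - 1/11*(-6) = -5 - 15*1/8 + 6/11 = -5 - 15/8 + 6/11 = -557/88 ≈ -6.3295)
c = -150 (c = -3*(-10)*(-5) = 30*(-5) = -150)
M = -1530 (M = -6*255 = -1530)
c + M*m = -150 - 1530*(-557/88) = -150 + 426105/44 = 419505/44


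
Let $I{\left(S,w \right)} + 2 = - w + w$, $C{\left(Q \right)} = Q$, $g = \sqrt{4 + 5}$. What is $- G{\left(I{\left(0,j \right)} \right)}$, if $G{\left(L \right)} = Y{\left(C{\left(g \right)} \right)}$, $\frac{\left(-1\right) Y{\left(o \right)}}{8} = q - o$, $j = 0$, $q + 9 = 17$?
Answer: $40$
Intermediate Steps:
$q = 8$ ($q = -9 + 17 = 8$)
$g = 3$ ($g = \sqrt{9} = 3$)
$Y{\left(o \right)} = -64 + 8 o$ ($Y{\left(o \right)} = - 8 \left(8 - o\right) = -64 + 8 o$)
$I{\left(S,w \right)} = -2$ ($I{\left(S,w \right)} = -2 + \left(- w + w\right) = -2 + 0 = -2$)
$G{\left(L \right)} = -40$ ($G{\left(L \right)} = -64 + 8 \cdot 3 = -64 + 24 = -40$)
$- G{\left(I{\left(0,j \right)} \right)} = \left(-1\right) \left(-40\right) = 40$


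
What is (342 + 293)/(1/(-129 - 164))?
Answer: -186055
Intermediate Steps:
(342 + 293)/(1/(-129 - 164)) = 635/(1/(-293)) = 635/(-1/293) = 635*(-293) = -186055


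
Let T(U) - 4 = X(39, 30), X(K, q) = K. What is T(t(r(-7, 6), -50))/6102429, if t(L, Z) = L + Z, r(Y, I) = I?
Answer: 43/6102429 ≈ 7.0464e-6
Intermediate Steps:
T(U) = 43 (T(U) = 4 + 39 = 43)
T(t(r(-7, 6), -50))/6102429 = 43/6102429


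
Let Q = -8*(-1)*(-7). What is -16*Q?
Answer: 896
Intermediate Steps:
Q = -56 (Q = 8*(-7) = -56)
-16*Q = -16*(-56) = 896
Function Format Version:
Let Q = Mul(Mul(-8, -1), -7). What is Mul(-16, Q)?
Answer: 896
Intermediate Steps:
Q = -56 (Q = Mul(8, -7) = -56)
Mul(-16, Q) = Mul(-16, -56) = 896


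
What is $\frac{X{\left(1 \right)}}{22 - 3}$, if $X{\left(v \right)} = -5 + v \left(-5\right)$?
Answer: $- \frac{10}{19} \approx -0.52632$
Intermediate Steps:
$X{\left(v \right)} = -5 - 5 v$
$\frac{X{\left(1 \right)}}{22 - 3} = \frac{-5 - 5}{22 - 3} = \frac{-5 - 5}{22 + \left(-12 + 9\right)} = \frac{1}{22 - 3} \left(-10\right) = \frac{1}{19} \left(-10\right) = - \frac{10}{19}$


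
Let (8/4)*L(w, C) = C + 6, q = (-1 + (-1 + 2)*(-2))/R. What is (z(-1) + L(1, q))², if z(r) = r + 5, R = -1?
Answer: 289/4 ≈ 72.250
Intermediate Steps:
z(r) = 5 + r
q = 3 (q = (-1 + (-1 + 2)*(-2))/(-1) = (-1 + 1*(-2))*(-1) = (-1 - 2)*(-1) = -3*(-1) = 3)
L(w, C) = 3 + C/2 (L(w, C) = (C + 6)/2 = (6 + C)/2 = 3 + C/2)
(z(-1) + L(1, q))² = ((5 - 1) + (3 + (½)*3))² = (4 + (3 + 3/2))² = (4 + 9/2)² = (17/2)² = 289/4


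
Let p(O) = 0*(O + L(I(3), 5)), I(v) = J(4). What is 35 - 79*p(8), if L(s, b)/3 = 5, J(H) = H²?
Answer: 35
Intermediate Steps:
I(v) = 16 (I(v) = 4² = 16)
L(s, b) = 15 (L(s, b) = 3*5 = 15)
p(O) = 0 (p(O) = 0*(O + 15) = 0*(15 + O) = 0)
35 - 79*p(8) = 35 - 79*0 = 35 + 0 = 35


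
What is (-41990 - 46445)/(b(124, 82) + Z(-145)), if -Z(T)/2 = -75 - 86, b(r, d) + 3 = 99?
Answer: -88435/418 ≈ -211.57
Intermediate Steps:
b(r, d) = 96 (b(r, d) = -3 + 99 = 96)
Z(T) = 322 (Z(T) = -2*(-75 - 86) = -2*(-161) = 322)
(-41990 - 46445)/(b(124, 82) + Z(-145)) = (-41990 - 46445)/(96 + 322) = -88435/418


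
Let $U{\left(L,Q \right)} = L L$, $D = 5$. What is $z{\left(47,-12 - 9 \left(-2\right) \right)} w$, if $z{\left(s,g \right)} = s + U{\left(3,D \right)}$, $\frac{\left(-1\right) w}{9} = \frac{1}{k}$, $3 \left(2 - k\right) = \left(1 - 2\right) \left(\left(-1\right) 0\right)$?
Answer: $-252$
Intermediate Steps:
$U{\left(L,Q \right)} = L^{2}$
$k = 2$ ($k = 2 - \frac{\left(1 - 2\right) \left(\left(-1\right) 0\right)}{3} = 2 - \frac{\left(-1\right) 0}{3} = 2 - 0 = 2 + 0 = 2$)
$w = - \frac{9}{2} \approx -4.5$
$z{\left(s,g \right)} = 9 + s$ ($z{\left(s,g \right)} = s + 3^{2} = s + 9 = 9 + s$)
$z{\left(47,-12 - 9 \left(-2\right) \right)} w = \left(9 + 47\right) \left(- \frac{9}{2}\right) = 56 \left(- \frac{9}{2}\right) = -252$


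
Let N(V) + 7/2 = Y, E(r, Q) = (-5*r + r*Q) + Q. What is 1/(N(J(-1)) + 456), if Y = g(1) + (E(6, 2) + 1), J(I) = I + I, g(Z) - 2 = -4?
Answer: 2/871 ≈ 0.0022962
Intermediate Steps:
g(Z) = -2 (g(Z) = 2 - 4 = -2)
J(I) = 2*I
E(r, Q) = Q - 5*r + Q*r (E(r, Q) = (-5*r + Q*r) + Q = Q - 5*r + Q*r)
Y = -17 (Y = -2 + ((2 - 5*6 + 2*6) + 1) = -2 + ((2 - 30 + 12) + 1) = -2 + (-16 + 1) = -2 - 15 = -17)
N(V) = -41/2 (N(V) = -7/2 - 17 = -41/2)
1/(N(J(-1)) + 456) = 1/(-41/2 + 456) = 1/(871/2) = 2/871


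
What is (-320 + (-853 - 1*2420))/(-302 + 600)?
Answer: -3593/298 ≈ -12.057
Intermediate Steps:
(-320 + (-853 - 1*2420))/(-302 + 600) = (-320 + (-853 - 2420))/298 = (-320 - 3273)*(1/298) = -3593*1/298 = -3593/298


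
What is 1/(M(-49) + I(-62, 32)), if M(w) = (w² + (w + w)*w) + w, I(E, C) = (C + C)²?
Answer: 1/11250 ≈ 8.8889e-5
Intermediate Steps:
I(E, C) = 4*C² (I(E, C) = (2*C)² = 4*C²)
M(w) = w + 3*w² (M(w) = (w² + (2*w)*w) + w = (w² + 2*w²) + w = 3*w² + w = w + 3*w²)
1/(M(-49) + I(-62, 32)) = 1/(-49*(1 + 3*(-49)) + 4*32²) = 1/(-49*(1 - 147) + 4*1024) = 1/(-49*(-146) + 4096) = 1/(7154 + 4096) = 1/11250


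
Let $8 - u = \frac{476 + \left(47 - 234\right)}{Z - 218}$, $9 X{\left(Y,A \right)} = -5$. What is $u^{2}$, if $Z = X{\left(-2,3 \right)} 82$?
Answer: $\frac{465566929}{5626384} \approx 82.747$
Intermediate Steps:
$X{\left(Y,A \right)} = - \frac{5}{9}$ ($X{\left(Y,A \right)} = \frac{1}{9} \left(-5\right) = - \frac{5}{9}$)
$Z = - \frac{410}{9}$ ($Z = \left(- \frac{5}{9}\right) 82 = - \frac{410}{9} \approx -45.556$)
$u = \frac{21577}{2372}$ ($u = 8 - \frac{476 + \left(47 - 234\right)}{- \frac{410}{9} - 218} = 8 - \frac{476 + \left(47 - 234\right)}{- \frac{2372}{9}} = 8 - \left(476 - 187\right) \left(- \frac{9}{2372}\right) = 8 - 289 \left(- \frac{9}{2372}\right) = 8 - - \frac{2601}{2372} = 8 + \frac{2601}{2372} = \frac{21577}{2372} \approx 9.0965$)
$u^{2} = \left(\frac{21577}{2372}\right)^{2} = \frac{465566929}{5626384}$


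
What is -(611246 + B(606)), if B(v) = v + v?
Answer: -612458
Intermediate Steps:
B(v) = 2*v
-(611246 + B(606)) = -(611246 + 2*606) = -(611246 + 1212) = -1*612458 = -612458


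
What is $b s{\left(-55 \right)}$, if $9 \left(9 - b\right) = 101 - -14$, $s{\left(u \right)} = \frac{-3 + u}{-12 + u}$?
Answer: $- \frac{1972}{603} \approx -3.2703$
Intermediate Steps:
$s{\left(u \right)} = \frac{-3 + u}{-12 + u}$
$b = - \frac{34}{9}$ ($b = 9 - \frac{101 - -14}{9} = 9 - \frac{101 + 14}{9} = 9 - \frac{115}{9} = - \frac{34}{9} \approx -3.7778$)
$b s{\left(-55 \right)} = - \frac{34 \frac{-3 - 55}{-12 - 55}}{9} = - \frac{34 \frac{1}{-67} \left(-58\right)}{9} = - \frac{34 \left(\left(- \frac{1}{67}\right) \left(-58\right)\right)}{9} = \left(- \frac{34}{9}\right) \frac{58}{67} = - \frac{1972}{603}$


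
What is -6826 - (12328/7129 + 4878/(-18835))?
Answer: -916756627208/134274715 ≈ -6827.5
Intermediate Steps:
-6826 - (12328/7129 + 4878/(-18835)) = -6826 - (12328*(1/7129) + 4878*(-1/18835)) = -6826 - (12328/7129 - 4878/18835) = -6826 - 1*197422618/134274715 = -6826 - 197422618/134274715 = -916756627208/134274715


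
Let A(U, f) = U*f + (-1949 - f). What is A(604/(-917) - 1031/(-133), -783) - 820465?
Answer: -2058863424/2489 ≈ -8.2719e+5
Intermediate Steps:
A(U, f) = -1949 - f + U*f
A(604/(-917) - 1031/(-133), -783) - 820465 = (-1949 - 1*(-783) + (604/(-917) - 1031/(-133))*(-783)) - 820465 = (-1949 + 783 + (604*(-1/917) - 1031*(-1/133))*(-783)) - 820465 = (-1949 + 783 + (-604/917 + 1031/133)*(-783)) - 820465 = (-1949 + 783 + (17655/2489)*(-783)) - 820465 = (-1949 + 783 - 13823865/2489) - 820465 = -16726039/2489 - 820465 = -2058863424/2489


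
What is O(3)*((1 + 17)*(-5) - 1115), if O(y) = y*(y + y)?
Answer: -21690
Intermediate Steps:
O(y) = 2*y² (O(y) = y*(2*y) = 2*y²)
O(3)*((1 + 17)*(-5) - 1115) = (2*3²)*((1 + 17)*(-5) - 1115) = (2*9)*(18*(-5) - 1115) = 18*(-90 - 1115) = 18*(-1205) = -21690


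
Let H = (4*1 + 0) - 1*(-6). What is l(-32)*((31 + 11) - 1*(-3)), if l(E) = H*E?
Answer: -14400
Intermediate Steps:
H = 10 (H = (4 + 0) + 6 = 4 + 6 = 10)
l(E) = 10*E
l(-32)*((31 + 11) - 1*(-3)) = (10*(-32))*((31 + 11) - 1*(-3)) = -320*(42 + 3) = -320*45 = -14400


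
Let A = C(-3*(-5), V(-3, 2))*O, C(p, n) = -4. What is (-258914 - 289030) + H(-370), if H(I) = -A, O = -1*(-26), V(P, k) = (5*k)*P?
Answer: -547840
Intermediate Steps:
V(P, k) = 5*P*k
O = 26
A = -104 (A = -4*26 = -104)
H(I) = 104 (H(I) = -1*(-104) = 104)
(-258914 - 289030) + H(-370) = (-258914 - 289030) + 104 = -547944 + 104 = -547840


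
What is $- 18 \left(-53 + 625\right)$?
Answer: $-10296$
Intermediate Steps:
$- 18 \left(-53 + 625\right) = \left(-18\right) 572 = -10296$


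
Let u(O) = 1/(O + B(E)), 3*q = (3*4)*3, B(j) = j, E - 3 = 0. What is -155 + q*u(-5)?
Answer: -161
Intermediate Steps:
E = 3 (E = 3 + 0 = 3)
q = 12 (q = ((3*4)*3)/3 = (12*3)/3 = (1/3)*36 = 12)
u(O) = 1/(3 + O) (u(O) = 1/(O + 3) = 1/(3 + O))
-155 + q*u(-5) = -155 + 12/(3 - 5) = -155 + 12/(-2) = -155 + 12*(-1/2) = -155 - 6 = -161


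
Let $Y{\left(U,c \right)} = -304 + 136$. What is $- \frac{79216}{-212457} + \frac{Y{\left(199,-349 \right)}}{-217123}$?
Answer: $\frac{17235308344}{46129301211} \approx 0.37363$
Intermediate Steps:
$Y{\left(U,c \right)} = -168$
$- \frac{79216}{-212457} + \frac{Y{\left(199,-349 \right)}}{-217123} = - \frac{79216}{-212457} - \frac{168}{-217123} = \left(-79216\right) \left(- \frac{1}{212457}\right) - - \frac{168}{217123} = \frac{79216}{212457} + \frac{168}{217123} = \frac{17235308344}{46129301211}$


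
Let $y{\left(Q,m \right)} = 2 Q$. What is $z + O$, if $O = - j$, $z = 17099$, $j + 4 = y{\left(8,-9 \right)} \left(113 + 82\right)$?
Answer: $13983$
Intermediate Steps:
$j = 3116$ ($j = -4 + 2 \cdot 8 \left(113 + 82\right) = -4 + 16 \cdot 195 = -4 + 3120 = 3116$)
$O = -3116$ ($O = \left(-1\right) 3116 = -3116$)
$z + O = 17099 - 3116 = 13983$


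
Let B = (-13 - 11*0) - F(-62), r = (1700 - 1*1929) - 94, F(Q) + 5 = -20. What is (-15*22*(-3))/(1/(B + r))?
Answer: -307890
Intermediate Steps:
F(Q) = -25 (F(Q) = -5 - 20 = -25)
r = -323 (r = (1700 - 1929) - 94 = -229 - 94 = -323)
B = 12 (B = (-13 - 11*0) - 1*(-25) = (-13 + 0) + 25 = -13 + 25 = 12)
(-15*22*(-3))/(1/(B + r)) = (-15*22*(-3))/(1/(12 - 323)) = (-330*(-3))/(1/(-311)) = 990/(-1/311) = 990*(-311) = -307890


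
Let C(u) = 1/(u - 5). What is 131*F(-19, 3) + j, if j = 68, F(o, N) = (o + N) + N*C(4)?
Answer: -2421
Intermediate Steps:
C(u) = 1/(-5 + u)
F(o, N) = o (F(o, N) = (o + N) + N/(-5 + 4) = (N + o) + N/(-1) = (N + o) + N*(-1) = (N + o) - N = o)
131*F(-19, 3) + j = 131*(-19) + 68 = -2489 + 68 = -2421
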